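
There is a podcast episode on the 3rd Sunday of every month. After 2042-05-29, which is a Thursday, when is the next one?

2042-06-15

May 2042 starts on a Thursday; its first Sunday is the 4th, so the 3rd Sunday is the 18th — 2042-05-18.
That is not after 2042-05-29, so look at June 2042.
June 2042 starts on a Sunday; its first Sunday is the 1st, so the 3rd Sunday is the 15th — 2042-06-15.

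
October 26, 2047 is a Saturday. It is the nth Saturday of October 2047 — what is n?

4th

Day 26 falls in week ⌈26/7⌉ of the month.
Days 1–7 hold the 1st Saturday, 8–14 the 2nd, 15–21 the 3rd, 22–28 the 4th, 29–31 the 5th.
26 is in the range for the 4th.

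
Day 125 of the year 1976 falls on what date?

1976-05-04

January has 31 days (125 − 31 = 94 remain).
February has 29 days (94 − 29 = 65 remain).
March has 31 days (65 − 31 = 34 remain).
April has 30 days (34 − 30 = 4 remain).
4 into May → May 4.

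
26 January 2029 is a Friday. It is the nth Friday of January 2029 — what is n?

Day 26 falls in week ⌈26/7⌉ of the month.
Days 1–7 hold the 1st Friday, 8–14 the 2nd, 15–21 the 3rd, 22–28 the 4th, 29–31 the 5th.
26 is in the range for the 4th.

4th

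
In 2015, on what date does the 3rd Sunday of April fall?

2015-04-19

The first Sunday of April 2015 is April 5.
The 3rd Sunday is 2 weeks later: 5 + 14 = 19.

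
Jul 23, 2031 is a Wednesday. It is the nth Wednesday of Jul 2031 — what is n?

4th

Day 23 falls in week ⌈23/7⌉ of the month.
Days 1–7 hold the 1st Wednesday, 8–14 the 2nd, 15–21 the 3rd, 22–28 the 4th, 29–31 the 5th.
23 is in the range for the 4th.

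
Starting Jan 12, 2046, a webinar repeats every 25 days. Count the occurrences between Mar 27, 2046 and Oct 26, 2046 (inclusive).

Occurrences land 25·i days after Jan 12, 2046 for i = 0, 1, 2, …
Mar 27, 2046 is 74 days after the start; 74 ÷ 25 = 2 remainder 24; since the remainder is 24, round up to i = 3. First occurrence in the window: #4 on Mar 28, 2046 (3×25 = 75 days in).
Oct 26, 2046 is 287 days after the start; 287 ÷ 25 = 11 remainder 12. Last occurrence in the window: #12 on Oct 14, 2046.
Occurrences #4 through #12: 9 in total.

9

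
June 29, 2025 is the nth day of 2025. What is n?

180

Days in months before June: 31 + 28 + 31 + 30 + 31 = 151.
Plus 29 days into June → day 180.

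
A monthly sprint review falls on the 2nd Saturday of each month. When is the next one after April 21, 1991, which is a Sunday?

April 1991 starts on a Monday; its first Saturday is the 6th, so the 2nd Saturday is the 13th — April 13, 1991.
That is not after April 21, 1991, so look at May 1991.
May 1991 starts on a Wednesday; its first Saturday is the 4th, so the 2nd Saturday is the 11th — May 11, 1991.

May 11, 1991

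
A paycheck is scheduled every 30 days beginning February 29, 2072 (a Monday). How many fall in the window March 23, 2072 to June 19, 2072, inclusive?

Occurrences land 30·i days after February 29, 2072 for i = 0, 1, 2, …
March 23, 2072 is 23 days after the start; 23 ÷ 30 = 0 remainder 23; since the remainder is 23, round up to i = 1. First occurrence in the window: #2 on March 30, 2072 (1×30 = 30 days in).
June 19, 2072 is 111 days after the start; 111 ÷ 30 = 3 remainder 21. Last occurrence in the window: #4 on May 29, 2072.
Occurrences #2 through #4: 3 in total.

3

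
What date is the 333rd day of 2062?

January has 31 days (333 − 31 = 302 remain).
February has 28 days (302 − 28 = 274 remain).
March has 31 days (274 − 31 = 243 remain).
April has 30 days (243 − 30 = 213 remain).
May has 31 days (213 − 31 = 182 remain).
June has 30 days (182 − 30 = 152 remain).
July has 31 days (152 − 31 = 121 remain).
August has 31 days (121 − 31 = 90 remain).
September has 30 days (90 − 30 = 60 remain).
October has 31 days (60 − 31 = 29 remain).
29 into November → November 29.

2062-11-29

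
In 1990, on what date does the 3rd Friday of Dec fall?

Dec 1990 begins on a Saturday, so the first Friday is Dec 7 (6 days later).
The 3rd Friday is 2 weeks later: 7 + 14 = 21.

Dec 21, 1990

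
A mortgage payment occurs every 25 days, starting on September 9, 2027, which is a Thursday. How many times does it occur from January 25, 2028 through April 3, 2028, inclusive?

3

Occurrences land 25·i days after September 9, 2027 for i = 0, 1, 2, …
January 25, 2028 is 138 days after the start; 138 ÷ 25 = 5 remainder 13; since the remainder is 13, round up to i = 6. First occurrence in the window: #7 on February 6, 2028 (6×25 = 150 days in).
April 3, 2028 is 207 days after the start; 207 ÷ 25 = 8 remainder 7. Last occurrence in the window: #9 on March 27, 2028.
Occurrences #7 through #9: 3 in total.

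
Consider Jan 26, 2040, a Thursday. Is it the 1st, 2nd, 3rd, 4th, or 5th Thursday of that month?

4th

Day 26 falls in week ⌈26/7⌉ of the month.
Days 1–7 hold the 1st Thursday, 8–14 the 2nd, 15–21 the 3rd, 22–28 the 4th, 29–31 the 5th.
26 is in the range for the 4th.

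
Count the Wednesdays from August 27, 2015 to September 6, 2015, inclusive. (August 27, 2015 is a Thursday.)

August 27, 2015 is a Thursday; the first Wednesday on or after it is September 2, 2015 (6 days later).
From September 2, 2015 to September 6, 2015 is 6 − 2 = 4 days.
4 ÷ 7 = 0 full weeks with remainder 4, so 0 more Wednesdays after the first → 1.

1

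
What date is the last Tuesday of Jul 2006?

Jul 25, 2006

The first Tuesday of Jul 2006 is Jul 4.
Jul 2006 has 31 days. Adding weeks: 4, 11, 18, 25 — the last one ≤ 31 is the 25th.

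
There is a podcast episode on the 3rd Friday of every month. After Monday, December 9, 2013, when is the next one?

December 2013 starts on a Sunday; its first Friday is the 6th, so the 3rd Friday is the 20th — December 20, 2013.
December 20, 2013 is after December 9, 2013, so that is the next one.

December 20, 2013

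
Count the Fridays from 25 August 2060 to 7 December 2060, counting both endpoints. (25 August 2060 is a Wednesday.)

15

25 August 2060 is a Wednesday; the first Friday on or after it is 27 August 2060 (2 days later).
From 27 August 2060 to 7 December 2060: 4 + 30 + 31 + 30 + 7 = 102 days (rest of August, September, October, November, December).
102 ÷ 7 = 14 full weeks with remainder 4, so 14 more Fridays after the first → 15.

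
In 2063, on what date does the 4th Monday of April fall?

23 April 2063

The first Monday of April 2063 is April 2.
The 4th Monday is 3 weeks later: 2 + 21 = 23.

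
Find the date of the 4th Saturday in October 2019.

The first Saturday of October 2019 is October 5.
The 4th Saturday is 3 weeks later: 5 + 21 = 26.

October 26, 2019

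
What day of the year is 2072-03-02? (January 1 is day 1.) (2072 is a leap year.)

62

Days in months before March: 31 + 29 = 60.
Plus 2 days into March → day 62.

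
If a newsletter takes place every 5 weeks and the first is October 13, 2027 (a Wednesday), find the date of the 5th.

The 5th occurrence is 4 intervals after the first: 4 × 35 = 140 days after October 13, 2027.
October has 31 days — 18 days to the end of October leaves 122.
November has 30 days (92 left).
December has 31 days (61 left).
January has 31 days (30 left).
February has 29 days (1 left).
1 day into March → March 1, 2028.

March 1, 2028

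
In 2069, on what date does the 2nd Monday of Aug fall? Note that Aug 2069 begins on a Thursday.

Aug 12, 2069

Aug 2069 begins on a Thursday, so the first Monday is Aug 5 (4 days later).
The 2nd Monday is 1 weeks later: 5 + 7 = 12.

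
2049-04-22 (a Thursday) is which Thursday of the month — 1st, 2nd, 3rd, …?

Day 22 falls in week ⌈22/7⌉ of the month.
Days 1–7 hold the 1st Thursday, 8–14 the 2nd, 15–21 the 3rd, 22–28 the 4th, 29–31 the 5th.
22 is in the range for the 4th.

4th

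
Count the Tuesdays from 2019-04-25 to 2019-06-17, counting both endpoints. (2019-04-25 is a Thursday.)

2019-04-25 is a Thursday; the first Tuesday on or after it is 2019-04-30 (5 days later).
From 2019-04-30 to 2019-06-17: 0 + 31 + 17 = 48 days (rest of April, May, June).
48 ÷ 7 = 6 full weeks with remainder 6, so 6 more Tuesdays after the first → 7.

7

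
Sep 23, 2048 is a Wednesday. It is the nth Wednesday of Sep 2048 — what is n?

4th

Day 23 falls in week ⌈23/7⌉ of the month.
Days 1–7 hold the 1st Wednesday, 8–14 the 2nd, 15–21 the 3rd, 22–28 the 4th, 29–31 the 5th.
23 is in the range for the 4th.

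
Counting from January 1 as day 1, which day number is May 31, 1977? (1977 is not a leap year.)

151

Days in months before May: 31 + 28 + 31 + 30 = 120.
Plus 31 days into May → day 151.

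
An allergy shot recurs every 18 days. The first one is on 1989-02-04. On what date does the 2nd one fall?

1989-02-22

The 2nd occurrence is 1 interval after the first: 1 × 18 = 18 days after 1989-02-04.
18 days later is 1989-02-22.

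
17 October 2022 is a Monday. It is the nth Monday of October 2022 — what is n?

3rd

Day 17 falls in week ⌈17/7⌉ of the month.
Days 1–7 hold the 1st Monday, 8–14 the 2nd, 15–21 the 3rd, 22–28 the 4th, 29–31 the 5th.
17 is in the range for the 3rd.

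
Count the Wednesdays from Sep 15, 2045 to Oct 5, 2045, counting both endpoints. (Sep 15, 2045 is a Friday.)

Sep 15, 2045 is a Friday; the first Wednesday on or after it is Sep 20, 2045 (5 days later).
From Sep 20, 2045 to Oct 5, 2045: 10 + 5 = 15 days (rest of Sep, Oct).
15 ÷ 7 = 2 full weeks with remainder 1, so 2 more Wednesdays after the first → 3.

3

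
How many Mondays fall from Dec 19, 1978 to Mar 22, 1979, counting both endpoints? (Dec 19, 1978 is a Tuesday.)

Dec 19, 1978 is a Tuesday; the first Monday on or after it is Dec 25, 1978 (6 days later).
From Dec 25, 1978 to Mar 22, 1979: 6 + 31 + 28 + 22 = 87 days (rest of Dec, Jan, Feb, Mar).
87 ÷ 7 = 12 full weeks with remainder 3, so 12 more Mondays after the first → 13.

13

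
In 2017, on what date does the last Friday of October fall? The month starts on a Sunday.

October 2017 begins on a Sunday, so the first Friday is October 6 (5 days later).
October 2017 has 31 days. Adding weeks: 6, 13, 20, 27 — the last one ≤ 31 is the 27th.

27 October 2017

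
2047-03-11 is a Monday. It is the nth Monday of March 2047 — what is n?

2nd

Day 11 falls in week ⌈11/7⌉ of the month.
Days 1–7 hold the 1st Monday, 8–14 the 2nd, 15–21 the 3rd, 22–28 the 4th, 29–31 the 5th.
11 is in the range for the 2nd.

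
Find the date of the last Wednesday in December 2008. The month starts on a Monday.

December 2008 begins on a Monday, so the first Wednesday is December 3 (2 days later).
December 2008 has 31 days. Adding weeks: 3, 10, 17, 24, 31 — the last one ≤ 31 is the 31st.

31 December 2008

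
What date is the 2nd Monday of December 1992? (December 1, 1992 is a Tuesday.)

1992-12-14

December 1992 begins on a Tuesday, so the first Monday is December 7 (6 days later).
The 2nd Monday is 1 weeks later: 7 + 7 = 14.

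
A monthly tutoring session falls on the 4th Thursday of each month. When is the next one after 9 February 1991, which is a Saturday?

28 February 1991

February 1991 starts on a Friday; its first Thursday is the 7th, so the 4th Thursday is the 28th — 28 February 1991.
28 February 1991 is after 9 February 1991, so that is the next one.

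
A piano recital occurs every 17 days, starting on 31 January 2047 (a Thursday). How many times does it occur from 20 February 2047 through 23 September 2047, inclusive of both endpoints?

12

Occurrences land 17·i days after 31 January 2047 for i = 0, 1, 2, …
20 February 2047 is 20 days after the start; 20 ÷ 17 = 1 remainder 3; since the remainder is 3, round up to i = 2. First occurrence in the window: #3 on 6 March 2047 (2×17 = 34 days in).
23 September 2047 is 235 days after the start; 235 ÷ 17 = 13 remainder 14. Last occurrence in the window: #14 on 9 September 2047.
Occurrences #3 through #14: 12 in total.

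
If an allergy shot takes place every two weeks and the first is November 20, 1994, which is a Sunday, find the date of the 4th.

The 4th occurrence is 3 intervals after the first: 3 × 14 = 42 days after November 20, 1994.
November has 30 days — 10 days to the end of November leaves 32.
December has 31 days (1 left).
1 day into January → January 1, 1995.

January 1, 1995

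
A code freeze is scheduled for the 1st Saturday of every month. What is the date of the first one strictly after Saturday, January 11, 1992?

February 1, 1992

January 1992 starts on a Wednesday, so its 1st Saturday is January 4, 1992 (3 days in).
That is not after January 11, 1992, so look at February 1992.
February 1992 starts on a Saturday, so its 1st Saturday is February 1, 1992.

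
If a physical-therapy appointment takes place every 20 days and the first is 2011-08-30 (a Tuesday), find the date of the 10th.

The 10th occurrence is 9 intervals after the first: 9 × 20 = 180 days after 2011-08-30.
August has 31 days — 1 day to the end of August leaves 179.
September has 30 days (149 left).
October has 31 days (118 left).
November has 30 days (88 left).
December has 31 days (57 left).
January has 31 days (26 left).
26 days into February → 2012-02-26.

2012-02-26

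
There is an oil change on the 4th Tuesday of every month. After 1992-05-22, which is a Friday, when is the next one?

1992-05-26

May 1992 starts on a Friday; its first Tuesday is the 5th, so the 4th Tuesday is the 26th — 1992-05-26.
1992-05-26 is after 1992-05-22, so that is the next one.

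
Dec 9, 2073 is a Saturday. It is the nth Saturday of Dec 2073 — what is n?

Day 9 falls in week ⌈9/7⌉ of the month.
Days 1–7 hold the 1st Saturday, 8–14 the 2nd, 15–21 the 3rd, 22–28 the 4th, 29–31 the 5th.
9 is in the range for the 2nd.

2nd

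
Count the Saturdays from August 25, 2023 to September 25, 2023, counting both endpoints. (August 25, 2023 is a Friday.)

August 25, 2023 is a Friday; the first Saturday on or after it is August 26, 2023 (1 day later).
From August 26, 2023 to September 25, 2023: 5 + 25 = 30 days (rest of August, September).
30 ÷ 7 = 4 full weeks with remainder 2, so 4 more Saturdays after the first → 5.

5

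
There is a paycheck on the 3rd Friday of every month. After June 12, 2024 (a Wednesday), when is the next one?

June 2024 starts on a Saturday; its first Friday is the 7th, so the 3rd Friday is the 21st — June 21, 2024.
June 21, 2024 is after June 12, 2024, so that is the next one.

June 21, 2024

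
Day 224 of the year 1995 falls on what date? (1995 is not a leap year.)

Aug 12, 1995

Jan has 31 days (224 − 31 = 193 remain).
Feb has 28 days (193 − 28 = 165 remain).
Mar has 31 days (165 − 31 = 134 remain).
Apr has 30 days (134 − 30 = 104 remain).
May has 31 days (104 − 31 = 73 remain).
Jun has 30 days (73 − 30 = 43 remain).
Jul has 31 days (43 − 31 = 12 remain).
12 into Aug → Aug 12.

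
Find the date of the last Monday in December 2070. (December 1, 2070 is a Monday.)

December 2070 begins on a Monday, so the first Monday is December 1.
December 2070 has 31 days. Adding weeks: 1, 8, 15, 22, 29 — the last one ≤ 31 is the 29th.

29 December 2070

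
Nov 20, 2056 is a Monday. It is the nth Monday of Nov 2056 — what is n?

Day 20 falls in week ⌈20/7⌉ of the month.
Days 1–7 hold the 1st Monday, 8–14 the 2nd, 15–21 the 3rd, 22–28 the 4th, 29–31 the 5th.
20 is in the range for the 3rd.

3rd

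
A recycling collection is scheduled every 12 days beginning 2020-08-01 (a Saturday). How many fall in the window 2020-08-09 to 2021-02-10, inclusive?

16

Occurrences land 12·i days after 2020-08-01 for i = 0, 1, 2, …
2020-08-09 is 8 days after the start; 8 ÷ 12 = 0 remainder 8; since the remainder is 8, round up to i = 1. First occurrence in the window: #2 on 2020-08-13 (1×12 = 12 days in).
2021-02-10 is 193 days after the start; 193 ÷ 12 = 16 remainder 1. Last occurrence in the window: #17 on 2021-02-09.
Occurrences #2 through #17: 16 in total.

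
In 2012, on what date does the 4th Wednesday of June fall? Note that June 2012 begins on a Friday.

June 2012 begins on a Friday, so the first Wednesday is June 6 (5 days later).
The 4th Wednesday is 3 weeks later: 6 + 21 = 27.

2012-06-27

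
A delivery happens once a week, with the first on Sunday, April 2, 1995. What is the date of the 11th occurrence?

The 11th occurrence is 10 intervals after the first: 10 × 7 = 70 days after April 2, 1995.
April has 30 days — 28 days to the end of April leaves 42.
May has 31 days (11 left).
11 days into June → June 11, 1995.

June 11, 1995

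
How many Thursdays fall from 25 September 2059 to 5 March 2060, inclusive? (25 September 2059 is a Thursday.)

25 September 2059 is a Thursday; the first Thursday on or after it is 25 September 2059.
From 25 September 2059 to 5 March 2060: 5 + 31 + 30 + 31 + 31 + 29 + 5 = 162 days (rest of September, October, November, December, January, February, March).
162 ÷ 7 = 23 full weeks with remainder 1, so 23 more Thursdays after the first → 24.

24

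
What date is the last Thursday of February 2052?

29 February 2052

The first Thursday of February 2052 is February 1.
February 2052 has 29 days. Adding weeks: 1, 8, 15, 22, 29 — the last one ≤ 29 is the 29th.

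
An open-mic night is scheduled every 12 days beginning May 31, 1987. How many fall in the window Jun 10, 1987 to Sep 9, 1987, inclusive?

8

Occurrences land 12·i days after May 31, 1987 for i = 0, 1, 2, …
Jun 10, 1987 is 10 days after the start; 10 ÷ 12 = 0 remainder 10; since the remainder is 10, round up to i = 1. First occurrence in the window: #2 on Jun 12, 1987 (1×12 = 12 days in).
Sep 9, 1987 is 101 days after the start; 101 ÷ 12 = 8 remainder 5. Last occurrence in the window: #9 on Sep 4, 1987.
Occurrences #2 through #9: 8 in total.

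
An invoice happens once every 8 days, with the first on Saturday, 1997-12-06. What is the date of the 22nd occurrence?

The 22nd occurrence is 21 intervals after the first: 21 × 8 = 168 days after 1997-12-06.
December has 31 days — 25 days to the end of December leaves 143.
January has 31 days (112 left).
February has 28 days (84 left).
March has 31 days (53 left).
April has 30 days (23 left).
23 days into May → 1998-05-23.

1998-05-23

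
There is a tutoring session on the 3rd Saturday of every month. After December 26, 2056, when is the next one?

January 20, 2057

December 2056 starts on a Friday; its first Saturday is the 2nd, so the 3rd Saturday is the 16th — December 16, 2056.
That is not after December 26, 2056, so look at January 2057.
January 2057 starts on a Monday; its first Saturday is the 6th, so the 3rd Saturday is the 20th — January 20, 2057.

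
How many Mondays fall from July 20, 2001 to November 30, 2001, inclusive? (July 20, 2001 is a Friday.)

19

July 20, 2001 is a Friday; the first Monday on or after it is July 23, 2001 (3 days later).
From July 23, 2001 to November 30, 2001: 8 + 31 + 30 + 31 + 30 = 130 days (rest of July, August, September, October, November).
130 ÷ 7 = 18 full weeks with remainder 4, so 18 more Mondays after the first → 19.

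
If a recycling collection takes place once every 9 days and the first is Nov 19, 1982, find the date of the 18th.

The 18th occurrence is 17 intervals after the first: 17 × 9 = 153 days after Nov 19, 1982.
Nov has 30 days — 11 days to the end of Nov leaves 142.
Dec has 31 days (111 left).
Jan has 31 days (80 left).
Feb has 28 days (52 left).
Mar has 31 days (21 left).
21 days into Apr → Apr 21, 1983.

Apr 21, 1983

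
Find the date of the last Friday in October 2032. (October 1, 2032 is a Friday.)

October 2032 begins on a Friday, so the first Friday is October 1.
October 2032 has 31 days. Adding weeks: 1, 8, 15, 22, 29 — the last one ≤ 31 is the 29th.

October 29, 2032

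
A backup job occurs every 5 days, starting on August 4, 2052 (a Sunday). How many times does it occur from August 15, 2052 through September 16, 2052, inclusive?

Occurrences land 5·i days after August 4, 2052 for i = 0, 1, 2, …
August 15, 2052 is 11 days after the start; 11 ÷ 5 = 2 remainder 1; since the remainder is 1, round up to i = 3. First occurrence in the window: #4 on August 19, 2052 (3×5 = 15 days in).
September 16, 2052 is 43 days after the start; 43 ÷ 5 = 8 remainder 3. Last occurrence in the window: #9 on September 13, 2052.
Occurrences #4 through #9: 6 in total.

6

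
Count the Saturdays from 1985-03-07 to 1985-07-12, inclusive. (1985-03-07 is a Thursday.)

18

1985-03-07 is a Thursday; the first Saturday on or after it is 1985-03-09 (2 days later).
From 1985-03-09 to 1985-07-12: 22 + 30 + 31 + 30 + 12 = 125 days (rest of March, April, May, June, July).
125 ÷ 7 = 17 full weeks with remainder 6, so 17 more Saturdays after the first → 18.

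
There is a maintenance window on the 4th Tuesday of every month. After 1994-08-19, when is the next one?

August 1994 starts on a Monday; its first Tuesday is the 2nd, so the 4th Tuesday is the 23rd — 1994-08-23.
1994-08-23 is after 1994-08-19, so that is the next one.

1994-08-23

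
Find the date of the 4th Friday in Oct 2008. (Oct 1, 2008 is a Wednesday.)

Oct 24, 2008

Oct 2008 begins on a Wednesday, so the first Friday is Oct 3 (2 days later).
The 4th Friday is 3 weeks later: 3 + 21 = 24.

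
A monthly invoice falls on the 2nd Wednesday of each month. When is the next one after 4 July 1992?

8 July 1992

July 1992 starts on a Wednesday; its first Wednesday is the 1st, so the 2nd Wednesday is the 8th — 8 July 1992.
8 July 1992 is after 4 July 1992, so that is the next one.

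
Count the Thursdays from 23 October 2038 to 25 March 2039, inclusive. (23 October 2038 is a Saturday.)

23 October 2038 is a Saturday; the first Thursday on or after it is 28 October 2038 (5 days later).
From 28 October 2038 to 25 March 2039: 3 + 30 + 31 + 31 + 28 + 25 = 148 days (rest of October, November, December, January, February, March).
148 ÷ 7 = 21 full weeks with remainder 1, so 21 more Thursdays after the first → 22.

22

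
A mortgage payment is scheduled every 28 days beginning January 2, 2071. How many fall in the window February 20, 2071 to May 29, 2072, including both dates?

Occurrences land 28·i days after January 2, 2071 for i = 0, 1, 2, …
February 20, 2071 is 49 days after the start; 49 ÷ 28 = 1 remainder 21; since the remainder is 21, round up to i = 2. First occurrence in the window: #3 on February 27, 2071 (2×28 = 56 days in).
May 29, 2072 is 513 days after the start; 513 ÷ 28 = 18 remainder 9. Last occurrence in the window: #19 on May 20, 2072.
Occurrences #3 through #19: 17 in total.

17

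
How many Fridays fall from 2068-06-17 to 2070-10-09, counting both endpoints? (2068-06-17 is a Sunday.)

2068-06-17 is a Sunday; the first Friday on or after it is 2068-06-22 (5 days later).
From 2068-06-22 to 2070-10-09: 192 + 365 + 282 = 839 days (rest of 2068, 2069, to 2070-10-09 in 2070).
839 ÷ 7 = 119 full weeks with remainder 6, so 119 more Fridays after the first → 120.

120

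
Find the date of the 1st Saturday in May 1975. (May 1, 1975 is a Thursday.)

3 May 1975

May 1975 begins on a Thursday, so the first Saturday is May 3 (2 days later).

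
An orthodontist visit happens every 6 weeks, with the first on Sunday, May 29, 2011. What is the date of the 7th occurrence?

The 7th occurrence is 6 intervals after the first: 6 × 42 = 252 days after May 29, 2011.
May has 31 days — 2 days to the end of May leaves 250.
Jun has 30 days (220 left).
Jul has 31 days (189 left).
Aug has 31 days (158 left).
Sep has 30 days (128 left).
Oct has 31 days (97 left).
Nov has 30 days (67 left).
Dec has 31 days (36 left).
Jan has 31 days (5 left).
5 days into Feb → Feb 5, 2012.

Feb 5, 2012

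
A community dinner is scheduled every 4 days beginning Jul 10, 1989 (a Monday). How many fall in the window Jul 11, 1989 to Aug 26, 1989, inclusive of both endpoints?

11

Occurrences land 4·i days after Jul 10, 1989 for i = 0, 1, 2, …
Jul 11, 1989 is 1 day after the start; 1 ÷ 4 = 0 remainder 1; since the remainder is 1, round up to i = 1. First occurrence in the window: #2 on Jul 14, 1989 (1×4 = 4 days in).
Aug 26, 1989 is 47 days after the start; 47 ÷ 4 = 11 remainder 3. Last occurrence in the window: #12 on Aug 23, 1989.
Occurrences #2 through #12: 11 in total.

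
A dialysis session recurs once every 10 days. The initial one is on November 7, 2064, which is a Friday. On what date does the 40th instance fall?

December 2, 2065

The 40th occurrence is 39 intervals after the first: 39 × 10 = 390 days after November 7, 2064.
November has 30 days — 23 days to the end of November leaves 367.
December has 31 days (336 left).
January has 31 days (305 left).
February has 28 days (277 left).
March has 31 days (246 left).
April has 30 days (216 left).
May has 31 days (185 left).
June has 30 days (155 left).
July has 31 days (124 left).
August has 31 days (93 left).
September has 30 days (63 left).
October has 31 days (32 left).
November has 30 days (2 left).
2 days into December → December 2, 2065.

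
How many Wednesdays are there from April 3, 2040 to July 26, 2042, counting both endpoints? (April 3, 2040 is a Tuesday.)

121

April 3, 2040 is a Tuesday; the first Wednesday on or after it is April 4, 2040 (1 day later).
From April 4, 2040 to July 26, 2042: 271 + 365 + 207 = 843 days (rest of 2040, 2041, to July 26, 2042 in 2042).
843 ÷ 7 = 120 full weeks with remainder 3, so 120 more Wednesdays after the first → 121.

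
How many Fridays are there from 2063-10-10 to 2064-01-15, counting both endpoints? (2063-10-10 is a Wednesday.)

14

2063-10-10 is a Wednesday; the first Friday on or after it is 2063-10-12 (2 days later).
From 2063-10-12 to 2064-01-15: 19 + 30 + 31 + 15 = 95 days (rest of October, November, December, January).
95 ÷ 7 = 13 full weeks with remainder 4, so 13 more Fridays after the first → 14.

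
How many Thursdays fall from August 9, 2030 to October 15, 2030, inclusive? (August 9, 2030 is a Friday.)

August 9, 2030 is a Friday; the first Thursday on or after it is August 15, 2030 (6 days later).
From August 15, 2030 to October 15, 2030: 16 + 30 + 15 = 61 days (rest of August, September, October).
61 ÷ 7 = 8 full weeks with remainder 5, so 8 more Thursdays after the first → 9.

9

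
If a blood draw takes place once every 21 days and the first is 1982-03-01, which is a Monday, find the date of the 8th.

The 8th occurrence is 7 intervals after the first: 7 × 21 = 147 days after 1982-03-01.
March has 31 days — 30 days to the end of March leaves 117.
April has 30 days (87 left).
May has 31 days (56 left).
June has 30 days (26 left).
26 days into July → 1982-07-26.

1982-07-26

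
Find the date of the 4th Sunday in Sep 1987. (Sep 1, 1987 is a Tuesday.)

Sep 27, 1987

Sep 1987 begins on a Tuesday, so the first Sunday is Sep 6 (5 days later).
The 4th Sunday is 3 weeks later: 6 + 21 = 27.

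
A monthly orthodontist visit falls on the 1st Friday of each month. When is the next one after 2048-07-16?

July 2048 starts on a Wednesday, so its 1st Friday is 2048-07-03 (2 days in).
That is not after 2048-07-16, so look at August 2048.
August 2048 starts on a Saturday, so its 1st Friday is 2048-08-07 (6 days in).

2048-08-07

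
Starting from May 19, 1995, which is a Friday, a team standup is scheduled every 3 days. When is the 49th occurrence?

Oct 10, 1995

The 49th occurrence is 48 intervals after the first: 48 × 3 = 144 days after May 19, 1995.
May has 31 days — 12 days to the end of May leaves 132.
Jun has 30 days (102 left).
Jul has 31 days (71 left).
Aug has 31 days (40 left).
Sep has 30 days (10 left).
10 days into Oct → Oct 10, 1995.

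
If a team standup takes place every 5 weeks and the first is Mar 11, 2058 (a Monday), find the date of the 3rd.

May 20, 2058

The 3rd occurrence is 2 intervals after the first: 2 × 35 = 70 days after Mar 11, 2058.
Mar has 31 days — 20 days to the end of Mar leaves 50.
Apr has 30 days (20 left).
20 days into May → May 20, 2058.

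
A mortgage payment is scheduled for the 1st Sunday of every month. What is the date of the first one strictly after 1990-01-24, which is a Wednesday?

January 1990 starts on a Monday, so its 1st Sunday is 1990-01-07 (6 days in).
That is not after 1990-01-24, so look at February 1990.
February 1990 starts on a Thursday, so its 1st Sunday is 1990-02-04 (3 days in).

1990-02-04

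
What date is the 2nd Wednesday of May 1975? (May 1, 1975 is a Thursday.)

May 14, 1975

May 1975 begins on a Thursday, so the first Wednesday is May 7 (6 days later).
The 2nd Wednesday is 1 weeks later: 7 + 7 = 14.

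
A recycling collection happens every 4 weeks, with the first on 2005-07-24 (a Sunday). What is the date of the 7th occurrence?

2006-01-08

The 7th occurrence is 6 intervals after the first: 6 × 28 = 168 days after 2005-07-24.
July has 31 days — 7 days to the end of July leaves 161.
August has 31 days (130 left).
September has 30 days (100 left).
October has 31 days (69 left).
November has 30 days (39 left).
December has 31 days (8 left).
8 days into January → 2006-01-08.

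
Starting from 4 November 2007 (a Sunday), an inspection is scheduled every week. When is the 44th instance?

31 August 2008

The 44th occurrence is 43 intervals after the first: 43 × 7 = 301 days after 4 November 2007.
November has 30 days — 26 days to the end of November leaves 275.
December has 31 days (244 left).
January has 31 days (213 left).
February has 29 days (184 left).
March has 31 days (153 left).
April has 30 days (123 left).
May has 31 days (92 left).
June has 30 days (62 left).
July has 31 days (31 left).
31 days into August → 31 August 2008.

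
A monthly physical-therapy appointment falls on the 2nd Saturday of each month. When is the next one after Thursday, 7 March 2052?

March 2052 starts on a Friday; its first Saturday is the 2nd, so the 2nd Saturday is the 9th — 9 March 2052.
9 March 2052 is after 7 March 2052, so that is the next one.

9 March 2052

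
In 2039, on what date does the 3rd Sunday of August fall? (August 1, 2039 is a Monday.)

August 2039 begins on a Monday, so the first Sunday is August 7 (6 days later).
The 3rd Sunday is 2 weeks later: 7 + 14 = 21.

August 21, 2039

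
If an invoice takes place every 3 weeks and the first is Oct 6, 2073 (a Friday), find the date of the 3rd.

The 3rd occurrence is 2 intervals after the first: 2 × 21 = 42 days after Oct 6, 2073.
Oct has 31 days — 25 days to the end of Oct leaves 17.
17 days into Nov → Nov 17, 2073.

Nov 17, 2073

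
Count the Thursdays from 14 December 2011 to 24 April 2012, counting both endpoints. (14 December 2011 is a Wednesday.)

14 December 2011 is a Wednesday; the first Thursday on or after it is 15 December 2011 (1 day later).
From 15 December 2011 to 24 April 2012: 16 + 31 + 29 + 31 + 24 = 131 days (rest of December, January, February, March, April).
131 ÷ 7 = 18 full weeks with remainder 5, so 18 more Thursdays after the first → 19.

19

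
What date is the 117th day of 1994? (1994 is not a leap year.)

Jan has 31 days (117 − 31 = 86 remain).
Feb has 28 days (86 − 28 = 58 remain).
Mar has 31 days (58 − 31 = 27 remain).
27 into Apr → Apr 27.

Apr 27, 1994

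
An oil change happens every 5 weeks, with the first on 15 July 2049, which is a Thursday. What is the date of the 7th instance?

10 February 2050

The 7th occurrence is 6 intervals after the first: 6 × 35 = 210 days after 15 July 2049.
July has 31 days — 16 days to the end of July leaves 194.
August has 31 days (163 left).
September has 30 days (133 left).
October has 31 days (102 left).
November has 30 days (72 left).
December has 31 days (41 left).
January has 31 days (10 left).
10 days into February → 10 February 2050.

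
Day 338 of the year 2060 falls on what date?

January has 31 days (338 − 31 = 307 remain).
February has 29 days (307 − 29 = 278 remain).
March has 31 days (278 − 31 = 247 remain).
April has 30 days (247 − 30 = 217 remain).
May has 31 days (217 − 31 = 186 remain).
June has 30 days (186 − 30 = 156 remain).
July has 31 days (156 − 31 = 125 remain).
August has 31 days (125 − 31 = 94 remain).
September has 30 days (94 − 30 = 64 remain).
October has 31 days (64 − 31 = 33 remain).
November has 30 days (33 − 30 = 3 remain).
3 into December → December 3.

3 December 2060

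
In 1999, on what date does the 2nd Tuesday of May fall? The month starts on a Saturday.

May 1999 begins on a Saturday, so the first Tuesday is May 4 (3 days later).
The 2nd Tuesday is 1 weeks later: 4 + 7 = 11.

May 11, 1999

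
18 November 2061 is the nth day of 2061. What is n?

322

Days in months before November: 31 + 28 + 31 + 30 + 31 + 30 + 31 + 31 + 30 + 31 = 304.
Plus 18 days into November → day 322.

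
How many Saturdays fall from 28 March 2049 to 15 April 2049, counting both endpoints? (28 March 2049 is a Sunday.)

28 March 2049 is a Sunday; the first Saturday on or after it is 3 April 2049 (6 days later).
From 3 April 2049 to 15 April 2049 is 15 − 3 = 12 days.
12 ÷ 7 = 1 full weeks with remainder 5, so 1 more Saturdays after the first → 2.

2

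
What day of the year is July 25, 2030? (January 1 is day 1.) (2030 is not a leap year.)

Days in months before July: 31 + 28 + 31 + 30 + 31 + 30 = 181.
Plus 25 days into July → day 206.

206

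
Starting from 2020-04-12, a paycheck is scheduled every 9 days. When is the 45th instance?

The 45th occurrence is 44 intervals after the first: 44 × 9 = 396 days after 2020-04-12.
April has 30 days — 18 days to the end of April leaves 378.
May has 31 days (347 left).
June has 30 days (317 left).
July has 31 days (286 left).
August has 31 days (255 left).
September has 30 days (225 left).
October has 31 days (194 left).
November has 30 days (164 left).
December has 31 days (133 left).
January has 31 days (102 left).
February has 28 days (74 left).
March has 31 days (43 left).
April has 30 days (13 left).
13 days into May → 2021-05-13.

2021-05-13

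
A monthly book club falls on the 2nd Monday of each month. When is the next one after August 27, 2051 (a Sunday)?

August 2051 starts on a Tuesday; its first Monday is the 7th, so the 2nd Monday is the 14th — August 14, 2051.
That is not after August 27, 2051, so look at September 2051.
September 2051 starts on a Friday; its first Monday is the 4th, so the 2nd Monday is the 11th — September 11, 2051.

September 11, 2051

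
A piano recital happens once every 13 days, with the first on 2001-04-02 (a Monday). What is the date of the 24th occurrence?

The 24th occurrence is 23 intervals after the first: 23 × 13 = 299 days after 2001-04-02.
April has 30 days — 28 days to the end of April leaves 271.
May has 31 days (240 left).
June has 30 days (210 left).
July has 31 days (179 left).
August has 31 days (148 left).
September has 30 days (118 left).
October has 31 days (87 left).
November has 30 days (57 left).
December has 31 days (26 left).
26 days into January → 2002-01-26.

2002-01-26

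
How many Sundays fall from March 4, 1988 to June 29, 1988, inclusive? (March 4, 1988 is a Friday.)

March 4, 1988 is a Friday; the first Sunday on or after it is March 6, 1988 (2 days later).
From March 6, 1988 to June 29, 1988: 25 + 30 + 31 + 29 = 115 days (rest of March, April, May, June).
115 ÷ 7 = 16 full weeks with remainder 3, so 16 more Sundays after the first → 17.

17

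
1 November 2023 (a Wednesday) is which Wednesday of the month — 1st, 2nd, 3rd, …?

Day 1 falls in week ⌈1/7⌉ of the month.
Days 1–7 hold the 1st Wednesday, 8–14 the 2nd, 15–21 the 3rd, 22–28 the 4th, 29–31 the 5th.
1 is in the range for the 1st.

1st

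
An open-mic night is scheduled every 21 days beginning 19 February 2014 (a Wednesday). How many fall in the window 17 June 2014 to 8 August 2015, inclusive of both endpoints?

20

Occurrences land 21·i days after 19 February 2014 for i = 0, 1, 2, …
17 June 2014 is 118 days after the start; 118 ÷ 21 = 5 remainder 13; since the remainder is 13, round up to i = 6. First occurrence in the window: #7 on 25 June 2014 (6×21 = 126 days in).
8 August 2015 is 535 days after the start; 535 ÷ 21 = 25 remainder 10. Last occurrence in the window: #26 on 29 July 2015.
Occurrences #7 through #26: 20 in total.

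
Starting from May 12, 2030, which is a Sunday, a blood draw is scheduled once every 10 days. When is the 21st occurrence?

The 21st occurrence is 20 intervals after the first: 20 × 10 = 200 days after May 12, 2030.
May has 31 days — 19 days to the end of May leaves 181.
Jun has 30 days (151 left).
Jul has 31 days (120 left).
Aug has 31 days (89 left).
Sep has 30 days (59 left).
Oct has 31 days (28 left).
28 days into Nov → Nov 28, 2030.

Nov 28, 2030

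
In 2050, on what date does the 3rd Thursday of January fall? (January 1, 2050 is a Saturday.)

January 2050 begins on a Saturday, so the first Thursday is January 6 (5 days later).
The 3rd Thursday is 2 weeks later: 6 + 14 = 20.

January 20, 2050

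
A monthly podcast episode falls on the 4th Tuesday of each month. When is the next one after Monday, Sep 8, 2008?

Sep 23, 2008

Sep 2008 starts on a Monday; its first Tuesday is the 2nd, so the 4th Tuesday is the 23rd — Sep 23, 2008.
Sep 23, 2008 is after Sep 8, 2008, so that is the next one.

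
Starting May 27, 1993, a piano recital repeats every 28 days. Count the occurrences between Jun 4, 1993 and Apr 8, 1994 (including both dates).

11

Occurrences land 28·i days after May 27, 1993 for i = 0, 1, 2, …
Jun 4, 1993 is 8 days after the start; 8 ÷ 28 = 0 remainder 8; since the remainder is 8, round up to i = 1. First occurrence in the window: #2 on Jun 24, 1993 (1×28 = 28 days in).
Apr 8, 1994 is 316 days after the start; 316 ÷ 28 = 11 remainder 8. Last occurrence in the window: #12 on Mar 31, 1994.
Occurrences #2 through #12: 11 in total.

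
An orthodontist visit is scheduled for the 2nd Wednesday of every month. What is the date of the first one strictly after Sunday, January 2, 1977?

January 12, 1977

January 1977 starts on a Saturday; its first Wednesday is the 5th, so the 2nd Wednesday is the 12th — January 12, 1977.
January 12, 1977 is after January 2, 1977, so that is the next one.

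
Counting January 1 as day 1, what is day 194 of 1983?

January has 31 days (194 − 31 = 163 remain).
February has 28 days (163 − 28 = 135 remain).
March has 31 days (135 − 31 = 104 remain).
April has 30 days (104 − 30 = 74 remain).
May has 31 days (74 − 31 = 43 remain).
June has 30 days (43 − 30 = 13 remain).
13 into July → July 13.

13 July 1983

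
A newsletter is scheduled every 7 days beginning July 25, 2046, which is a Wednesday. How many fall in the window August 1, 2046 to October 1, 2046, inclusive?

9

Occurrences land 7·i days after July 25, 2046 for i = 0, 1, 2, …
August 1, 2046 is 7 days after the start; 7 ÷ 7 = 1 remainder 0. First occurrence in the window: #2 on August 1, 2046 (1×7 = 7 days in).
October 1, 2046 is 68 days after the start; 68 ÷ 7 = 9 remainder 5. Last occurrence in the window: #10 on September 26, 2046.
Occurrences #2 through #10: 9 in total.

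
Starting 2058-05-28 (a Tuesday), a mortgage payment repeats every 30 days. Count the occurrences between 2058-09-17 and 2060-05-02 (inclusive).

Occurrences land 30·i days after 2058-05-28 for i = 0, 1, 2, …
2058-09-17 is 112 days after the start; 112 ÷ 30 = 3 remainder 22; since the remainder is 22, round up to i = 4. First occurrence in the window: #5 on 2058-09-25 (4×30 = 120 days in).
2060-05-02 is 705 days after the start; 705 ÷ 30 = 23 remainder 15. Last occurrence in the window: #24 on 2060-04-17.
Occurrences #5 through #24: 20 in total.

20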